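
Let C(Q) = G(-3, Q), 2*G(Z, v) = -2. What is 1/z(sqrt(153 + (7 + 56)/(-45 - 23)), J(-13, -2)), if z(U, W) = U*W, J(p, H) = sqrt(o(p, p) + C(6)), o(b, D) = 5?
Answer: sqrt(19533)/3447 ≈ 0.040546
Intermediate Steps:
G(Z, v) = -1 (G(Z, v) = (1/2)*(-2) = -1)
C(Q) = -1
J(p, H) = 2 (J(p, H) = sqrt(5 - 1) = sqrt(4) = 2)
1/z(sqrt(153 + (7 + 56)/(-45 - 23)), J(-13, -2)) = 1/(sqrt(153 + (7 + 56)/(-45 - 23))*2) = 1/(sqrt(153 + 63/(-68))*2) = 1/(sqrt(153 + 63*(-1/68))*2) = 1/(sqrt(153 - 63/68)*2) = 1/(sqrt(10341/68)*2) = 1/((3*sqrt(19533)/34)*2) = 1/(3*sqrt(19533)/17) = sqrt(19533)/3447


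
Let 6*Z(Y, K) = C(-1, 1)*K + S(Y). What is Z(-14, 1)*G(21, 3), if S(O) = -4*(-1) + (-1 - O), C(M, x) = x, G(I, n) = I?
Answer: 63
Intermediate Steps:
S(O) = 3 - O (S(O) = 4 + (-1 - O) = 3 - O)
Z(Y, K) = ½ - Y/6 + K/6 (Z(Y, K) = (1*K + (3 - Y))/6 = (K + (3 - Y))/6 = (3 + K - Y)/6 = ½ - Y/6 + K/6)
Z(-14, 1)*G(21, 3) = (½ - ⅙*(-14) + (⅙)*1)*21 = (½ + 7/3 + ⅙)*21 = 3*21 = 63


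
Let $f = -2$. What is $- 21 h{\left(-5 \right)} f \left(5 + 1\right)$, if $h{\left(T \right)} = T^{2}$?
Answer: $6300$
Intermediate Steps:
$- 21 h{\left(-5 \right)} f \left(5 + 1\right) = - 21 \left(-5\right)^{2} \left(- 2 \left(5 + 1\right)\right) = \left(-21\right) 25 \left(\left(-2\right) 6\right) = \left(-525\right) \left(-12\right) = 6300$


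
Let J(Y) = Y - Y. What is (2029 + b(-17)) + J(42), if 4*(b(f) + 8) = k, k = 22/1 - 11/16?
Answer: 129685/64 ≈ 2026.3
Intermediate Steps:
J(Y) = 0
k = 341/16 (k = 22*1 - 11*1/16 = 22 - 11/16 = 341/16 ≈ 21.313)
b(f) = -171/64 (b(f) = -8 + (1/4)*(341/16) = -8 + 341/64 = -171/64)
(2029 + b(-17)) + J(42) = (2029 - 171/64) + 0 = 129685/64 + 0 = 129685/64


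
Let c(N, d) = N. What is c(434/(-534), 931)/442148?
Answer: -31/16864788 ≈ -1.8381e-6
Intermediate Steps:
c(434/(-534), 931)/442148 = (434/(-534))/442148 = (434*(-1/534))*(1/442148) = -217/267*1/442148 = -31/16864788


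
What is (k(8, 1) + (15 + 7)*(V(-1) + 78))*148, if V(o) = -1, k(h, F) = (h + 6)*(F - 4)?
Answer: 244496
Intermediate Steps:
k(h, F) = (-4 + F)*(6 + h) (k(h, F) = (6 + h)*(-4 + F) = (-4 + F)*(6 + h))
(k(8, 1) + (15 + 7)*(V(-1) + 78))*148 = ((-24 - 4*8 + 6*1 + 1*8) + (15 + 7)*(-1 + 78))*148 = ((-24 - 32 + 6 + 8) + 22*77)*148 = (-42 + 1694)*148 = 1652*148 = 244496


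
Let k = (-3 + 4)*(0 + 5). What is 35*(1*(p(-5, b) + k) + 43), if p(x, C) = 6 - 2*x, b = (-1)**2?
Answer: 2240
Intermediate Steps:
b = 1
p(x, C) = 6 - 2*x
k = 5 (k = 1*5 = 5)
35*(1*(p(-5, b) + k) + 43) = 35*(1*((6 - 2*(-5)) + 5) + 43) = 35*(1*((6 + 10) + 5) + 43) = 35*(1*(16 + 5) + 43) = 35*(1*21 + 43) = 35*(21 + 43) = 35*64 = 2240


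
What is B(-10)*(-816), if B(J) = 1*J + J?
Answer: 16320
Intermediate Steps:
B(J) = 2*J (B(J) = J + J = 2*J)
B(-10)*(-816) = (2*(-10))*(-816) = -20*(-816) = 16320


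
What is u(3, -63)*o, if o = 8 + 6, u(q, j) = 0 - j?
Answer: 882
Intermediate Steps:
u(q, j) = -j
o = 14
u(3, -63)*o = -1*(-63)*14 = 63*14 = 882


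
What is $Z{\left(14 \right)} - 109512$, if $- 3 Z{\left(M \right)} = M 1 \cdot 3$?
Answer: $-109526$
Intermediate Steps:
$Z{\left(M \right)} = - M$ ($Z{\left(M \right)} = - \frac{M 1 \cdot 3}{3} = - \frac{M 3}{3} = - \frac{3 M}{3} = - M$)
$Z{\left(14 \right)} - 109512 = \left(-1\right) 14 - 109512 = -14 - 109512 = -109526$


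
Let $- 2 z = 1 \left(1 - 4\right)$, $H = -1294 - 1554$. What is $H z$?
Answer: $-4272$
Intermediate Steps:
$H = -2848$
$z = \frac{3}{2}$ ($z = - \frac{1 \left(1 - 4\right)}{2} = - \frac{1 \left(-3\right)}{2} = \left(- \frac{1}{2}\right) \left(-3\right) = \frac{3}{2} \approx 1.5$)
$H z = \left(-2848\right) \frac{3}{2} = -4272$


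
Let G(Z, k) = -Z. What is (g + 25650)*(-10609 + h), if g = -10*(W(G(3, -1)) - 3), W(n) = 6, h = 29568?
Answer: 485729580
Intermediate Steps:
g = -30 (g = -10*(6 - 3) = -10*3 = -30)
(g + 25650)*(-10609 + h) = (-30 + 25650)*(-10609 + 29568) = 25620*18959 = 485729580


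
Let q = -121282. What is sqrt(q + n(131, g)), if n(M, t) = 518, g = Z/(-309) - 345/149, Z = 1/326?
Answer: 2*I*sqrt(30191) ≈ 347.51*I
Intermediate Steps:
Z = 1/326 ≈ 0.0030675
g = -34753379/15009366 (g = (1/326)/(-309) - 345/149 = (1/326)*(-1/309) - 345*1/149 = -1/100734 - 345/149 = -34753379/15009366 ≈ -2.3154)
sqrt(q + n(131, g)) = sqrt(-121282 + 518) = sqrt(-120764) = 2*I*sqrt(30191)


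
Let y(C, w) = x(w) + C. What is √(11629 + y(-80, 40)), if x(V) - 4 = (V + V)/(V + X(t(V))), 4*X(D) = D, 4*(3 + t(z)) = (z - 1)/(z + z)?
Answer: √29210876566673/50279 ≈ 107.49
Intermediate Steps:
t(z) = -3 + (-1 + z)/(8*z) (t(z) = -3 + ((z - 1)/(z + z))/4 = -3 + ((-1 + z)/((2*z)))/4 = -3 + ((-1 + z)*(1/(2*z)))/4 = -3 + ((-1 + z)/(2*z))/4 = -3 + (-1 + z)/(8*z))
X(D) = D/4
x(V) = 4 + 2*V/(V + (-1 - 23*V)/(32*V)) (x(V) = 4 + (V + V)/(V + ((-1 - 23*V)/(8*V))/4) = 4 + (2*V)/(V + (-1 - 23*V)/(32*V)) = 4 + 2*V/(V + (-1 - 23*V)/(32*V)))
y(C, w) = C + 4*(-1 - 23*w + 48*w²)/(-1 - 23*w + 32*w²) (y(C, w) = 4*(-1 - 23*w + 48*w²)/(-1 - 23*w + 32*w²) + C = C + 4*(-1 - 23*w + 48*w²)/(-1 - 23*w + 32*w²))
√(11629 + y(-80, 40)) = √(11629 + (-4 - 92*40 + 192*40² - 80*(-1 - 23*40 + 32*40²))/(-1 - 23*40 + 32*40²)) = √(11629 + (-4 - 3680 + 192*1600 - 80*(-1 - 920 + 32*1600))/(-1 - 920 + 32*1600)) = √(11629 + (-4 - 3680 + 307200 - 80*(-1 - 920 + 51200))/(-1 - 920 + 51200)) = √(11629 + (-4 - 3680 + 307200 - 80*50279)/50279) = √(11629 + (-4 - 3680 + 307200 - 4022320)/50279) = √(11629 + (1/50279)*(-3718804)) = √(11629 - 3718804/50279) = √(580975687/50279) = √29210876566673/50279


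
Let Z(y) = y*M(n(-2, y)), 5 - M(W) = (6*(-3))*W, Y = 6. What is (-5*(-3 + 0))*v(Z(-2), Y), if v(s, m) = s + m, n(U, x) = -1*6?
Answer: 3180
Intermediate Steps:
n(U, x) = -6
M(W) = 5 + 18*W (M(W) = 5 - 6*(-3)*W = 5 - (-18)*W = 5 + 18*W)
Z(y) = -103*y (Z(y) = y*(5 + 18*(-6)) = y*(5 - 108) = y*(-103) = -103*y)
v(s, m) = m + s
(-5*(-3 + 0))*v(Z(-2), Y) = (-5*(-3 + 0))*(6 - 103*(-2)) = (-5*(-3))*(6 + 206) = 15*212 = 3180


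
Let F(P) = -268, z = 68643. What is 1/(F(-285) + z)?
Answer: 1/68375 ≈ 1.4625e-5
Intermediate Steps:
1/(F(-285) + z) = 1/(-268 + 68643) = 1/68375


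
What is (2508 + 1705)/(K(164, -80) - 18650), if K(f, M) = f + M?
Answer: -4213/18566 ≈ -0.22692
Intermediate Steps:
K(f, M) = M + f
(2508 + 1705)/(K(164, -80) - 18650) = (2508 + 1705)/((-80 + 164) - 18650) = 4213/(84 - 18650) = 4213/(-18566) = 4213*(-1/18566) = -4213/18566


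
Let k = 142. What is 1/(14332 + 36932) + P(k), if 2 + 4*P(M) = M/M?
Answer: -12815/51264 ≈ -0.24998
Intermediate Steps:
P(M) = -¼ (P(M) = -½ + (M/M)/4 = -½ + (¼)*1 = -½ + ¼ = -¼)
1/(14332 + 36932) + P(k) = 1/(14332 + 36932) - ¼ = 1/51264 - ¼ = -12815/51264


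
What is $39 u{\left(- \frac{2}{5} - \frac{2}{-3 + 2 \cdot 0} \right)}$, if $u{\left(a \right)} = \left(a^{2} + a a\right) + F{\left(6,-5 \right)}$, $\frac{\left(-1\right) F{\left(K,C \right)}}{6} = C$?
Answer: $\frac{88166}{75} \approx 1175.5$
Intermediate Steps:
$F{\left(K,C \right)} = - 6 C$
$u{\left(a \right)} = 30 + 2 a^{2}$ ($u{\left(a \right)} = \left(a^{2} + a a\right) - -30 = \left(a^{2} + a^{2}\right) + 30 = 2 a^{2} + 30 = 30 + 2 a^{2}$)
$39 u{\left(- \frac{2}{5} - \frac{2}{-3 + 2 \cdot 0} \right)} = 39 \left(30 + 2 \left(- \frac{2}{5} - \frac{2}{-3 + 2 \cdot 0}\right)^{2}\right) = 39 \left(30 + 2 \left(\left(-2\right) \frac{1}{5} - \frac{2}{-3 + 0}\right)^{2}\right) = 39 \left(30 + 2 \left(- \frac{2}{5} - \frac{2}{-3}\right)^{2}\right) = 39 \left(30 + 2 \left(- \frac{2}{5} - - \frac{2}{3}\right)^{2}\right) = 39 \left(30 + 2 \left(- \frac{2}{5} + \frac{2}{3}\right)^{2}\right) = 39 \left(30 + 2 \left(\frac{4}{15}\right)^{2}\right) = 39 \left(30 + 2 \cdot \frac{16}{225}\right) = 39 \left(30 + \frac{32}{225}\right) = 39 \cdot \frac{6782}{225} = \frac{88166}{75}$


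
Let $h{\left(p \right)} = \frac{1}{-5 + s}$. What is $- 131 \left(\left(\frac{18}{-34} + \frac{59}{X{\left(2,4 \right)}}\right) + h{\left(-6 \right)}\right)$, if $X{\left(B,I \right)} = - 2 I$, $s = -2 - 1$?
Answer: $\frac{35763}{34} \approx 1051.9$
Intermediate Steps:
$s = -3$ ($s = -2 - 1 = -3$)
$h{\left(p \right)} = - \frac{1}{8}$ ($h{\left(p \right)} = \frac{1}{-5 - 3} = \frac{1}{-8} = - \frac{1}{8}$)
$- 131 \left(\left(\frac{18}{-34} + \frac{59}{X{\left(2,4 \right)}}\right) + h{\left(-6 \right)}\right) = - 131 \left(\left(\frac{18}{-34} + \frac{59}{\left(-2\right) 4}\right) - \frac{1}{8}\right) = - 131 \left(\left(18 \left(- \frac{1}{34}\right) + \frac{59}{-8}\right) - \frac{1}{8}\right) = - 131 \left(\left(- \frac{9}{17} + 59 \left(- \frac{1}{8}\right)\right) - \frac{1}{8}\right) = - 131 \left(\left(- \frac{9}{17} - \frac{59}{8}\right) - \frac{1}{8}\right) = - 131 \left(- \frac{1075}{136} - \frac{1}{8}\right) = \left(-131\right) \left(- \frac{273}{34}\right) = \frac{35763}{34}$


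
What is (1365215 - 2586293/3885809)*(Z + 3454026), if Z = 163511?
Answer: 19190896852694397754/3885809 ≈ 4.9387e+12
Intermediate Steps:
(1365215 - 2586293/3885809)*(Z + 3454026) = (1365215 - 2586293/3885809)*(163511 + 3454026) = (1365215 - 2586293*1/3885809)*3617537 = (1365215 - 2586293/3885809)*3617537 = (5304962147642/3885809)*3617537 = 19190896852694397754/3885809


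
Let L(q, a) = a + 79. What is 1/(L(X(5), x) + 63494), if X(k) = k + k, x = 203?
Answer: 1/63776 ≈ 1.5680e-5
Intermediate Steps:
X(k) = 2*k
L(q, a) = 79 + a
1/(L(X(5), x) + 63494) = 1/((79 + 203) + 63494) = 1/(282 + 63494) = 1/63776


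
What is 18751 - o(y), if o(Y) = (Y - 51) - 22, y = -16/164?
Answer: 771788/41 ≈ 18824.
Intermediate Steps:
y = -4/41 (y = -16*1/164 = -4/41 ≈ -0.097561)
o(Y) = -73 + Y (o(Y) = (-51 + Y) - 22 = -73 + Y)
18751 - o(y) = 18751 - (-73 - 4/41) = 18751 - 1*(-2997/41) = 18751 + 2997/41 = 771788/41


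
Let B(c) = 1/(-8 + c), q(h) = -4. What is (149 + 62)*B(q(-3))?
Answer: -211/12 ≈ -17.583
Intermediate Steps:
(149 + 62)*B(q(-3)) = (149 + 62)/(-8 - 4) = 211/(-12) = 211*(-1/12) = -211/12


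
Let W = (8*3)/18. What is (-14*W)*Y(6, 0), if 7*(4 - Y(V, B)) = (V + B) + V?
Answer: -128/3 ≈ -42.667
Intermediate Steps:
Y(V, B) = 4 - 2*V/7 - B/7 (Y(V, B) = 4 - ((V + B) + V)/7 = 4 - ((B + V) + V)/7 = 4 - (B + 2*V)/7 = 4 + (-2*V/7 - B/7) = 4 - 2*V/7 - B/7)
W = 4/3 (W = 24*(1/18) = 4/3 ≈ 1.3333)
(-14*W)*Y(6, 0) = (-14*4/3)*(4 - 2/7*6 - ⅐*0) = -56*(4 - 12/7 + 0)/3 = -56/3*16/7 = -128/3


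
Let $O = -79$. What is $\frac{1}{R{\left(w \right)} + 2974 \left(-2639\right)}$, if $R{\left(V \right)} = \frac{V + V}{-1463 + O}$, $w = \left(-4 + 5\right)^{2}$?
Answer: $- \frac{771}{6051105607} \approx -1.2741 \cdot 10^{-7}$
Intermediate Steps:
$w = 1$ ($w = 1^{2} = 1$)
$R{\left(V \right)} = - \frac{V}{771}$ ($R{\left(V \right)} = \frac{V + V}{-1463 - 79} = \frac{2 V}{-1542} = 2 V \left(- \frac{1}{1542}\right) = - \frac{V}{771}$)
$\frac{1}{R{\left(w \right)} + 2974 \left(-2639\right)} = \frac{1}{\left(- \frac{1}{771}\right) 1 + 2974 \left(-2639\right)} = \frac{1}{- \frac{1}{771} - 7848386} = \frac{1}{- \frac{6051105607}{771}} = - \frac{771}{6051105607}$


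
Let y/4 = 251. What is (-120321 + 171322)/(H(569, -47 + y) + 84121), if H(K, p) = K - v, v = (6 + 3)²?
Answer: 51001/84609 ≈ 0.60278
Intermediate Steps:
y = 1004 (y = 4*251 = 1004)
v = 81 (v = 9² = 81)
H(K, p) = -81 + K (H(K, p) = K - 1*81 = K - 81 = -81 + K)
(-120321 + 171322)/(H(569, -47 + y) + 84121) = (-120321 + 171322)/((-81 + 569) + 84121) = 51001/(488 + 84121) = 51001/84609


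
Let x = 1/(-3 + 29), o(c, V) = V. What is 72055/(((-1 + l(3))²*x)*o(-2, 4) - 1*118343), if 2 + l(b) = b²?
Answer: -936715/1538387 ≈ -0.60889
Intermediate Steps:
x = 1/26 ≈ 0.038462
l(b) = -2 + b²
72055/(((-1 + l(3))²*x)*o(-2, 4) - 1*118343) = 72055/(((-1 + (-2 + 3²))²*(1/26))*4 - 1*118343) = 72055/(((-1 + (-2 + 9))²*(1/26))*4 - 118343) = 72055/(((-1 + 7)²*(1/26))*4 - 118343) = 72055/((6²*(1/26))*4 - 118343) = 72055/((36*(1/26))*4 - 118343) = 72055/((18/13)*4 - 118343) = 72055/(72/13 - 118343) = 72055/(-1538387/13) = 72055*(-13/1538387) = -936715/1538387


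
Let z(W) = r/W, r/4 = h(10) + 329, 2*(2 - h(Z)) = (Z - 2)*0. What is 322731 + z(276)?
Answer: 22268770/69 ≈ 3.2274e+5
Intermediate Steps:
h(Z) = 2 (h(Z) = 2 - (Z - 2)*0/2 = 2 - (-2 + Z)*0/2 = 2 - 1/2*0 = 2 + 0 = 2)
r = 1324 (r = 4*(2 + 329) = 4*331 = 1324)
z(W) = 1324/W
322731 + z(276) = 322731 + 1324/276 = 322731 + 1324*(1/276) = 322731 + 331/69 = 22268770/69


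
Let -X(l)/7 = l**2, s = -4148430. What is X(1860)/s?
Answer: 807240/138281 ≈ 5.8377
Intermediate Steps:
X(l) = -7*l**2
X(1860)/s = -7*1860**2/(-4148430) = -7*3459600*(-1/4148430) = -24217200*(-1/4148430) = 807240/138281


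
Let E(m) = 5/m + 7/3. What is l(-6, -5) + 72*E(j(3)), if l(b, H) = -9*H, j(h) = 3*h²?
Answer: 679/3 ≈ 226.33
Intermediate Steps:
E(m) = 7/3 + 5/m (E(m) = 5/m + 7*(⅓) = 5/m + 7/3 = 7/3 + 5/m)
l(-6, -5) + 72*E(j(3)) = -9*(-5) + 72*(7/3 + 5/((3*3²))) = 45 + 72*(7/3 + 5/((3*9))) = 45 + 72*(7/3 + 5/27) = 45 + 72*(68/27) = 45 + 544/3 = 679/3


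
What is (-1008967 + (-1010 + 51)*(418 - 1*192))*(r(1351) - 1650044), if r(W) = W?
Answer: 2020804658793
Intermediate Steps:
(-1008967 + (-1010 + 51)*(418 - 1*192))*(r(1351) - 1650044) = (-1008967 + (-1010 + 51)*(418 - 1*192))*(1351 - 1650044) = (-1008967 - 959*(418 - 192))*(-1648693) = (-1008967 - 959*226)*(-1648693) = (-1008967 - 216734)*(-1648693) = -1225701*(-1648693) = 2020804658793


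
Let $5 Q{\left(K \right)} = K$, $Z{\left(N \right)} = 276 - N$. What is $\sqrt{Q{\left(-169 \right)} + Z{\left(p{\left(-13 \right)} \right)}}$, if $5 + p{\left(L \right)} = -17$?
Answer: $\frac{\sqrt{6605}}{5} \approx 16.254$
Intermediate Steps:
$p{\left(L \right)} = -22$ ($p{\left(L \right)} = -5 - 17 = -22$)
$Q{\left(K \right)} = \frac{K}{5}$
$\sqrt{Q{\left(-169 \right)} + Z{\left(p{\left(-13 \right)} \right)}} = \sqrt{\frac{1}{5} \left(-169\right) + \left(276 - -22\right)} = \sqrt{- \frac{169}{5} + \left(276 + 22\right)} = \sqrt{- \frac{169}{5} + 298} = \sqrt{\frac{1321}{5}} = \frac{\sqrt{6605}}{5}$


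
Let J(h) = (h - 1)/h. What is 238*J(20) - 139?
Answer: 871/10 ≈ 87.100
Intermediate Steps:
J(h) = (-1 + h)/h
238*J(20) - 139 = 238*((-1 + 20)/20) - 139 = 238*((1/20)*19) - 139 = 238*(19/20) - 139 = 2261/10 - 139 = 871/10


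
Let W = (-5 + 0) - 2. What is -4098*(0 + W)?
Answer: 28686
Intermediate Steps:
W = -7 (W = -5 - 2 = -7)
-4098*(0 + W) = -4098*(0 - 7) = -4098*(-7) = 28686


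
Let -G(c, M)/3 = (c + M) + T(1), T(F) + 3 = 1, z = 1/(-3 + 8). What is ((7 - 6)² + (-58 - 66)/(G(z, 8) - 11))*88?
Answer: 16896/37 ≈ 456.65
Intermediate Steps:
z = ⅕ (z = 1/5 = ⅕ ≈ 0.20000)
T(F) = -2 (T(F) = -3 + 1 = -2)
G(c, M) = 6 - 3*M - 3*c (G(c, M) = -3*((c + M) - 2) = -3*((M + c) - 2) = -3*(-2 + M + c) = 6 - 3*M - 3*c)
((7 - 6)² + (-58 - 66)/(G(z, 8) - 11))*88 = ((7 - 6)² + (-58 - 66)/((6 - 3*8 - 3*⅕) - 11))*88 = (1² - 124/((6 - 24 - ⅗) - 11))*88 = (1 - 124/(-93/5 - 11))*88 = (1 - 124/(-148/5))*88 = (1 - 124*(-5/148))*88 = (1 + 155/37)*88 = (192/37)*88 = 16896/37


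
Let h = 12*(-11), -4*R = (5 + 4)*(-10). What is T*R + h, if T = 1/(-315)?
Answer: -1849/14 ≈ -132.07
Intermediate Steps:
R = 45/2 (R = -(5 + 4)*(-10)/4 = -9*(-10)/4 = -¼*(-90) = 45/2 ≈ 22.500)
T = -1/315 ≈ -0.0031746
h = -132
T*R + h = -1/315*45/2 - 132 = -1/14 - 132 = -1849/14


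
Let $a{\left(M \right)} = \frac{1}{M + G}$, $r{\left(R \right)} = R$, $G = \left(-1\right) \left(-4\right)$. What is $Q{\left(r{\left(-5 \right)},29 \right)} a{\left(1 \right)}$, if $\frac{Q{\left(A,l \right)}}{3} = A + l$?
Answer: $\frac{72}{5} \approx 14.4$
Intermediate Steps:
$G = 4$
$Q{\left(A,l \right)} = 3 A + 3 l$ ($Q{\left(A,l \right)} = 3 \left(A + l\right) = 3 A + 3 l$)
$a{\left(M \right)} = \frac{1}{4 + M}$ ($a{\left(M \right)} = \frac{1}{M + 4} = \frac{1}{4 + M}$)
$Q{\left(r{\left(-5 \right)},29 \right)} a{\left(1 \right)} = \frac{3 \left(-5\right) + 3 \cdot 29}{4 + 1} = \frac{-15 + 87}{5} = 72 \cdot \frac{1}{5} = \frac{72}{5}$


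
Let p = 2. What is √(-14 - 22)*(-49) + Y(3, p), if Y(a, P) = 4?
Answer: 4 - 294*I ≈ 4.0 - 294.0*I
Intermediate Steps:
√(-14 - 22)*(-49) + Y(3, p) = √(-14 - 22)*(-49) + 4 = √(-36)*(-49) + 4 = (6*I)*(-49) + 4 = -294*I + 4 = 4 - 294*I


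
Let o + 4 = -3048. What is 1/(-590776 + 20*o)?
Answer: -1/651816 ≈ -1.5342e-6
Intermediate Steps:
o = -3052 (o = -4 - 3048 = -3052)
1/(-590776 + 20*o) = 1/(-590776 + 20*(-3052)) = 1/(-590776 - 61040) = 1/(-651816) = -1/651816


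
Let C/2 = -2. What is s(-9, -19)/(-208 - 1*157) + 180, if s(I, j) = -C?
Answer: 65696/365 ≈ 179.99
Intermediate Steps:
C = -4 (C = 2*(-2) = -4)
s(I, j) = 4 (s(I, j) = -1*(-4) = 4)
s(-9, -19)/(-208 - 1*157) + 180 = 4/(-208 - 1*157) + 180 = 4/(-208 - 157) + 180 = 4/(-365) + 180 = 4*(-1/365) + 180 = -4/365 + 180 = 65696/365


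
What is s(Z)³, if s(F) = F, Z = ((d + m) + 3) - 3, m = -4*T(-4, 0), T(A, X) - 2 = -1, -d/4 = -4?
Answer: 1728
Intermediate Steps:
d = 16 (d = -4*(-4) = 16)
T(A, X) = 1 (T(A, X) = 2 - 1 = 1)
m = -4 (m = -4*1 = -4)
Z = 12 (Z = ((16 - 4) + 3) - 3 = (12 + 3) - 3 = 15 - 3 = 12)
s(Z)³ = 12³ = 1728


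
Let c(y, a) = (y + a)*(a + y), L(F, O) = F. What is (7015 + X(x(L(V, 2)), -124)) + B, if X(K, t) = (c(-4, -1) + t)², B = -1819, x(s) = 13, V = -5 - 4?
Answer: 14997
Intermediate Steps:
V = -9
c(y, a) = (a + y)² (c(y, a) = (a + y)*(a + y) = (a + y)²)
X(K, t) = (25 + t)² (X(K, t) = ((-1 - 4)² + t)² = ((-5)² + t)² = (25 + t)²)
(7015 + X(x(L(V, 2)), -124)) + B = (7015 + (25 - 124)²) - 1819 = (7015 + (-99)²) - 1819 = (7015 + 9801) - 1819 = 16816 - 1819 = 14997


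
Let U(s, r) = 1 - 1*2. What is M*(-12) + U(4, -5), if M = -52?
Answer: 623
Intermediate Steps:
U(s, r) = -1 (U(s, r) = 1 - 2 = -1)
M*(-12) + U(4, -5) = -52*(-12) - 1 = 624 - 1 = 623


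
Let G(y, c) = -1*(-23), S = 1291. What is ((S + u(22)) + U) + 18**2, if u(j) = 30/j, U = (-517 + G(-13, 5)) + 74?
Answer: 13160/11 ≈ 1196.4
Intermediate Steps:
G(y, c) = 23
U = -420 (U = (-517 + 23) + 74 = -494 + 74 = -420)
((S + u(22)) + U) + 18**2 = ((1291 + 30/22) - 420) + 18**2 = ((1291 + 30*(1/22)) - 420) + 324 = ((1291 + 15/11) - 420) + 324 = (14216/11 - 420) + 324 = 9596/11 + 324 = 13160/11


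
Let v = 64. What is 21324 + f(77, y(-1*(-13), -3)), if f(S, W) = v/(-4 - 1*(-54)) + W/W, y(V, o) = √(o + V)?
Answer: 533157/25 ≈ 21326.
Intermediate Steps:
y(V, o) = √(V + o)
f(S, W) = 57/25 (f(S, W) = 64/(-4 - 1*(-54)) + W/W = 64/(-4 + 54) + 1 = 64/50 + 1 = 64*(1/50) + 1 = 32/25 + 1 = 57/25)
21324 + f(77, y(-1*(-13), -3)) = 21324 + 57/25 = 533157/25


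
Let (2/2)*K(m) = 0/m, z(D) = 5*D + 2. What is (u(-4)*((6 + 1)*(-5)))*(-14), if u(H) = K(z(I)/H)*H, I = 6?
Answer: 0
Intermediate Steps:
z(D) = 2 + 5*D
K(m) = 0 (K(m) = 0/m = 0)
u(H) = 0 (u(H) = 0*H = 0)
(u(-4)*((6 + 1)*(-5)))*(-14) = (0*((6 + 1)*(-5)))*(-14) = (0*(7*(-5)))*(-14) = (0*(-35))*(-14) = 0*(-14) = 0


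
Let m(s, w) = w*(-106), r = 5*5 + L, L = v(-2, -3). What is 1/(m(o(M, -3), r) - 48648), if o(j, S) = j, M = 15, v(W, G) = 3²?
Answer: -1/52252 ≈ -1.9138e-5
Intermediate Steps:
v(W, G) = 9
L = 9
r = 34 (r = 5*5 + 9 = 25 + 9 = 34)
m(s, w) = -106*w
1/(m(o(M, -3), r) - 48648) = 1/(-106*34 - 48648) = 1/(-3604 - 48648) = 1/(-52252) = -1/52252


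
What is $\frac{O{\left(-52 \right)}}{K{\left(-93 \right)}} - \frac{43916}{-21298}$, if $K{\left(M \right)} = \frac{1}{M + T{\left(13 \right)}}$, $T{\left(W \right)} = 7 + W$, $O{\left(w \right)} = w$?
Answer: $\frac{40445562}{10649} \approx 3798.1$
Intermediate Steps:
$K{\left(M \right)} = \frac{1}{20 + M}$ ($K{\left(M \right)} = \frac{1}{M + \left(7 + 13\right)} = \frac{1}{M + 20} = \frac{1}{20 + M}$)
$\frac{O{\left(-52 \right)}}{K{\left(-93 \right)}} - \frac{43916}{-21298} = - \frac{52}{\frac{1}{20 - 93}} - \frac{43916}{-21298} = - \frac{52}{\frac{1}{-73}} - - \frac{21958}{10649} = - \frac{52}{- \frac{1}{73}} + \frac{21958}{10649} = \left(-52\right) \left(-73\right) + \frac{21958}{10649} = 3796 + \frac{21958}{10649} = \frac{40445562}{10649}$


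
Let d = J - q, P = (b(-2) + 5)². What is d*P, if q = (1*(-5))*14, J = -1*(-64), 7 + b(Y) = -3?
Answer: 3350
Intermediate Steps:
b(Y) = -10 (b(Y) = -7 - 3 = -10)
J = 64
P = 25 (P = (-10 + 5)² = (-5)² = 25)
q = -70 (q = -5*14 = -70)
d = 134 (d = 64 - 1*(-70) = 64 + 70 = 134)
d*P = 134*25 = 3350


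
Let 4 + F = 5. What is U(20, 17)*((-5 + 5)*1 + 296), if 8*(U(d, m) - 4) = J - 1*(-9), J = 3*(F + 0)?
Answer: 1628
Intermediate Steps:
F = 1 (F = -4 + 5 = 1)
J = 3 (J = 3*(1 + 0) = 3*1 = 3)
U(d, m) = 11/2 (U(d, m) = 4 + (3 - 1*(-9))/8 = 4 + (3 + 9)/8 = 4 + (1/8)*12 = 4 + 3/2 = 11/2)
U(20, 17)*((-5 + 5)*1 + 296) = 11*((-5 + 5)*1 + 296)/2 = 11*(0*1 + 296)/2 = 11*(0 + 296)/2 = (11/2)*296 = 1628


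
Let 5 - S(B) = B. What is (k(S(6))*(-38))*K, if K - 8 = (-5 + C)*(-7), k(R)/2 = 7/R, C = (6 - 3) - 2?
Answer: 19152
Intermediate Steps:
C = 1 (C = 3 - 2 = 1)
S(B) = 5 - B
k(R) = 14/R (k(R) = 2*(7/R) = 14/R)
K = 36 (K = 8 + (-5 + 1)*(-7) = 8 - 4*(-7) = 8 + 28 = 36)
(k(S(6))*(-38))*K = ((14/(5 - 1*6))*(-38))*36 = ((14/(5 - 6))*(-38))*36 = ((14/(-1))*(-38))*36 = ((14*(-1))*(-38))*36 = -14*(-38)*36 = 532*36 = 19152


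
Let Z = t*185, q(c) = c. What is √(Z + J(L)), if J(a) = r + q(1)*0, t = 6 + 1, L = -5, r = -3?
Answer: 2*√323 ≈ 35.944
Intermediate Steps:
t = 7
J(a) = -3 (J(a) = -3 + 1*0 = -3 + 0 = -3)
Z = 1295 (Z = 7*185 = 1295)
√(Z + J(L)) = √(1295 - 3) = √1292 = 2*√323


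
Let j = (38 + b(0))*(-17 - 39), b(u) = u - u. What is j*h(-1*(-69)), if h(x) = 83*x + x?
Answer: -12333888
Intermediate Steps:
b(u) = 0
h(x) = 84*x
j = -2128 (j = (38 + 0)*(-17 - 39) = 38*(-56) = -2128)
j*h(-1*(-69)) = -178752*(-1*(-69)) = -178752*69 = -2128*5796 = -12333888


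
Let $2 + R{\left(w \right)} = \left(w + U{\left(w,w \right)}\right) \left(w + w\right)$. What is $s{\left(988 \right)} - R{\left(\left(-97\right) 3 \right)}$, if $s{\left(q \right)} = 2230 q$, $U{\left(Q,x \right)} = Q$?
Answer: $1864518$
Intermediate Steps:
$R{\left(w \right)} = -2 + 4 w^{2}$ ($R{\left(w \right)} = -2 + \left(w + w\right) \left(w + w\right) = -2 + 2 w 2 w = -2 + 4 w^{2}$)
$s{\left(988 \right)} - R{\left(\left(-97\right) 3 \right)} = 2230 \cdot 988 - \left(-2 + 4 \left(\left(-97\right) 3\right)^{2}\right) = 2203240 - \left(-2 + 4 \left(-291\right)^{2}\right) = 2203240 - \left(-2 + 4 \cdot 84681\right) = 2203240 - \left(-2 + 338724\right) = 2203240 - 338722 = 1864518$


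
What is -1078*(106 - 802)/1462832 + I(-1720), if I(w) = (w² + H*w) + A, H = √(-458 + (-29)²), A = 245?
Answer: 38642869044/13061 - 1720*√383 ≈ 2.9250e+6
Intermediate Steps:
H = √383 (H = √(-458 + 841) = √383 ≈ 19.570)
I(w) = 245 + w² + w*√383 (I(w) = (w² + √383*w) + 245 = (w² + w*√383) + 245 = 245 + w² + w*√383)
-1078*(106 - 802)/1462832 + I(-1720) = -1078*(106 - 802)/1462832 + (245 + (-1720)² - 1720*√383) = -1078*(-696)/1462832 + (245 + 2958400 - 1720*√383) = -(-750288)/1462832 + (2958645 - 1720*√383) = -1*(-6699/13061) + (2958645 - 1720*√383) = 6699/13061 + (2958645 - 1720*√383) = 38642869044/13061 - 1720*√383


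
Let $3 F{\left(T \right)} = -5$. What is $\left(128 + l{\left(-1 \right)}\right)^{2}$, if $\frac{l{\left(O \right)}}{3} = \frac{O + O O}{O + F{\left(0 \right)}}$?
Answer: $16384$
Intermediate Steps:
$F{\left(T \right)} = - \frac{5}{3}$ ($F{\left(T \right)} = \frac{1}{3} \left(-5\right) = - \frac{5}{3}$)
$l{\left(O \right)} = \frac{3 \left(O + O^{2}\right)}{- \frac{5}{3} + O}$ ($l{\left(O \right)} = 3 \frac{O + O O}{O - \frac{5}{3}} = 3 \frac{O + O^{2}}{- \frac{5}{3} + O} = \frac{3 \left(O + O^{2}\right)}{- \frac{5}{3} + O}$)
$\left(128 + l{\left(-1 \right)}\right)^{2} = \left(128 + 9 \left(-1\right) \frac{1}{-5 + 3 \left(-1\right)} \left(1 - 1\right)\right)^{2} = \left(128 + 9 \left(-1\right) \frac{1}{-5 - 3} \cdot 0\right)^{2} = \left(128 + 9 \left(-1\right) \frac{1}{-8} \cdot 0\right)^{2} = \left(128 + 9 \left(-1\right) \left(- \frac{1}{8}\right) 0\right)^{2} = \left(128 + 0\right)^{2} = 128^{2} = 16384$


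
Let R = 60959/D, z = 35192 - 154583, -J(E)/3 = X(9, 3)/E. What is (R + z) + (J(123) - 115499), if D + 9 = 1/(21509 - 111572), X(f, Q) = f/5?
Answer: -40156323222197/166166440 ≈ -2.4166e+5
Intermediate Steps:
X(f, Q) = f/5 (X(f, Q) = f*(⅕) = f/5)
D = -810568/90063 (D = -9 + 1/(21509 - 111572) = -9 + 1/(-90063) = -9 - 1/90063 = -810568/90063 ≈ -9.0000)
J(E) = -27/(5*E) (J(E) = -3*(⅕)*9/E = -27/(5*E))
z = -119391
R = -5490150417/810568 (R = 60959/(-810568/90063) = 60959*(-90063/810568) = -5490150417/810568 ≈ -6773.2)
(R + z) + (J(123) - 115499) = (-5490150417/810568 - 119391) + (-27/5/123 - 115499) = -102264674505/810568 + (-27/5*1/123 - 115499) = -102264674505/810568 + (-9/205 - 115499) = -102264674505/810568 - 23677304/205 = -40156323222197/166166440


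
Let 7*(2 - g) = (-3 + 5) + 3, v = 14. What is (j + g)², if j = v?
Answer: 11449/49 ≈ 233.65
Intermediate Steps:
g = 9/7 (g = 2 - ((-3 + 5) + 3)/7 = 2 - (2 + 3)/7 = 2 - ⅐*5 = 2 - 5/7 = 9/7 ≈ 1.2857)
j = 14
(j + g)² = (14 + 9/7)² = (107/7)² = 11449/49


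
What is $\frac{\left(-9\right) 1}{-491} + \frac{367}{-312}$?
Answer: $- \frac{177389}{153192} \approx -1.158$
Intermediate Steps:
$\frac{\left(-9\right) 1}{-491} + \frac{367}{-312} = \left(-9\right) \left(- \frac{1}{491}\right) + 367 \left(- \frac{1}{312}\right) = \frac{9}{491} - \frac{367}{312} = - \frac{177389}{153192}$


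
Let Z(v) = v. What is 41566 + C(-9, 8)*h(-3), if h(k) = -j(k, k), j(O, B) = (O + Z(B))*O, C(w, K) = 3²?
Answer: 41404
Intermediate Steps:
C(w, K) = 9
j(O, B) = O*(B + O) (j(O, B) = (O + B)*O = (B + O)*O = O*(B + O))
h(k) = -2*k² (h(k) = -k*(k + k) = -k*2*k = -2*k²)
41566 + C(-9, 8)*h(-3) = 41566 + 9*(-2*(-3)²) = 41566 + 9*(-2*9) = 41566 + 9*(-18) = 41566 - 162 = 41404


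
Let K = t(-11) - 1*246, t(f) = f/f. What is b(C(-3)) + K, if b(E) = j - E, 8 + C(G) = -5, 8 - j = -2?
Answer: -222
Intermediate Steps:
j = 10 (j = 8 - 1*(-2) = 8 + 2 = 10)
C(G) = -13 (C(G) = -8 - 5 = -13)
b(E) = 10 - E
t(f) = 1
K = -245 (K = 1 - 1*246 = 1 - 246 = -245)
b(C(-3)) + K = (10 - 1*(-13)) - 245 = (10 + 13) - 245 = 23 - 245 = -222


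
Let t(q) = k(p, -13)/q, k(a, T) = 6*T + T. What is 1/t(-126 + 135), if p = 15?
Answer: -9/91 ≈ -0.098901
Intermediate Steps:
k(a, T) = 7*T
t(q) = -91/q (t(q) = (7*(-13))/q = -91/q)
1/t(-126 + 135) = 1/(-91/(-126 + 135)) = 1/(-91/9) = -9/91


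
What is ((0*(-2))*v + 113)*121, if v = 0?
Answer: 13673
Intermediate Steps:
((0*(-2))*v + 113)*121 = ((0*(-2))*0 + 113)*121 = (0*0 + 113)*121 = (0 + 113)*121 = 113*121 = 13673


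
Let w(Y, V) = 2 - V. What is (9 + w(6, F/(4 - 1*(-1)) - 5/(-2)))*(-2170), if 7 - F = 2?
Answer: -16275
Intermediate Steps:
F = 5 (F = 7 - 1*2 = 7 - 2 = 5)
(9 + w(6, F/(4 - 1*(-1)) - 5/(-2)))*(-2170) = (9 + (2 - (5/(4 - 1*(-1)) - 5/(-2))))*(-2170) = (9 + (2 - (5/(4 + 1) - 5*(-1/2))))*(-2170) = (9 + (2 - (5/5 + 5/2)))*(-2170) = (9 + (2 - (5*(1/5) + 5/2)))*(-2170) = (9 + (2 - (1 + 5/2)))*(-2170) = (9 + (2 - 1*7/2))*(-2170) = (9 + (2 - 7/2))*(-2170) = (9 - 3/2)*(-2170) = (15/2)*(-2170) = -16275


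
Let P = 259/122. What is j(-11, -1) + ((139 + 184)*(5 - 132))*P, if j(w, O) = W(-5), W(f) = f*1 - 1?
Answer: -10625171/122 ≈ -87092.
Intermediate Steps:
W(f) = -1 + f (W(f) = f - 1 = -1 + f)
j(w, O) = -6 (j(w, O) = -1 - 5 = -6)
P = 259/122 (P = 259*(1/122) = 259/122 ≈ 2.1230)
j(-11, -1) + ((139 + 184)*(5 - 132))*P = -6 + ((139 + 184)*(5 - 132))*(259/122) = -6 + (323*(-127))*(259/122) = -6 - 41021*259/122 = -6 - 10624439/122 = -10625171/122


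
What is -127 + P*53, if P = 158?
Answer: 8247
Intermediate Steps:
-127 + P*53 = -127 + 158*53 = -127 + 8374 = 8247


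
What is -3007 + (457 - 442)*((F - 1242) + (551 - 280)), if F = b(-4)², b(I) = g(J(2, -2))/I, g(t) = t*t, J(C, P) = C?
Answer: -17557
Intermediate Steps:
g(t) = t²
b(I) = 4/I (b(I) = 2²/I = 4/I)
F = 1 (F = (4/(-4))² = (4*(-¼))² = (-1)² = 1)
-3007 + (457 - 442)*((F - 1242) + (551 - 280)) = -3007 + (457 - 442)*((1 - 1242) + (551 - 280)) = -3007 + 15*(-1241 + 271) = -3007 + 15*(-970) = -3007 - 14550 = -17557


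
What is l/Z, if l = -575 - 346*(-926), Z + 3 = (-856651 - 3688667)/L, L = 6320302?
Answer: -336894217657/3917704 ≈ -85993.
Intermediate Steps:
Z = -11753112/3160151 (Z = -3 + (-856651 - 3688667)/6320302 = -3 - 4545318*1/6320302 = -3 - 2272659/3160151 = -11753112/3160151 ≈ -3.7192)
l = 319821 (l = -575 + 320396 = 319821)
l/Z = 319821/(-11753112/3160151) = 319821*(-3160151/11753112) = -336894217657/3917704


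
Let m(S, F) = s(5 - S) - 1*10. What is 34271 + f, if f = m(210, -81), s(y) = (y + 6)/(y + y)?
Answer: 14047209/410 ≈ 34262.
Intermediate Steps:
s(y) = (6 + y)/(2*y) (s(y) = (6 + y)/((2*y)) = (6 + y)*(1/(2*y)) = (6 + y)/(2*y))
m(S, F) = -10 + (11 - S)/(2*(5 - S)) (m(S, F) = (6 + (5 - S))/(2*(5 - S)) - 1*10 = (11 - S)/(2*(5 - S)) - 10 = -10 + (11 - S)/(2*(5 - S)))
f = -3901/410 (f = (89 - 19*210)/(2*(-5 + 210)) = (½)*(89 - 3990)/205 = (½)*(1/205)*(-3901) = -3901/410 ≈ -9.5146)
34271 + f = 34271 - 3901/410 = 14047209/410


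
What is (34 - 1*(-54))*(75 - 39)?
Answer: 3168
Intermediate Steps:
(34 - 1*(-54))*(75 - 39) = (34 + 54)*36 = 88*36 = 3168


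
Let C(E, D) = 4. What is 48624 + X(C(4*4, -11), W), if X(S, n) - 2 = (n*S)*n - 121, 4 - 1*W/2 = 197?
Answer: 644489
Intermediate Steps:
W = -386 (W = 8 - 2*197 = 8 - 394 = -386)
X(S, n) = -119 + S*n² (X(S, n) = 2 + ((n*S)*n - 121) = 2 + ((S*n)*n - 121) = 2 + (S*n² - 121) = 2 + (-121 + S*n²) = -119 + S*n²)
48624 + X(C(4*4, -11), W) = 48624 + (-119 + 4*(-386)²) = 48624 + (-119 + 4*148996) = 48624 + (-119 + 595984) = 48624 + 595865 = 644489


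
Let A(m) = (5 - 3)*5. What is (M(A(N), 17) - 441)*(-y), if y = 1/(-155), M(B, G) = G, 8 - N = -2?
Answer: -424/155 ≈ -2.7355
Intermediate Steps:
N = 10 (N = 8 - 1*(-2) = 8 + 2 = 10)
A(m) = 10 (A(m) = 2*5 = 10)
y = -1/155 ≈ -0.0064516
(M(A(N), 17) - 441)*(-y) = (17 - 441)*(-1*(-1/155)) = -424*1/155 = -424/155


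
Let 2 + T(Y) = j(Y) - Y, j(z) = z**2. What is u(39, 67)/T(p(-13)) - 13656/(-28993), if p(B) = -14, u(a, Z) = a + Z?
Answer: 2956853/3015272 ≈ 0.98063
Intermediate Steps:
u(a, Z) = Z + a
T(Y) = -2 + Y**2 - Y (T(Y) = -2 + (Y**2 - Y) = -2 + Y**2 - Y)
u(39, 67)/T(p(-13)) - 13656/(-28993) = (67 + 39)/(-2 + (-14)**2 - 1*(-14)) - 13656/(-28993) = 106/(-2 + 196 + 14) - 13656*(-1/28993) = 106/208 + 13656/28993 = 106*(1/208) + 13656/28993 = 53/104 + 13656/28993 = 2956853/3015272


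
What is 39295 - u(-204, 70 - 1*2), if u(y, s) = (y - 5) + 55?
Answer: 39449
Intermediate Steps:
u(y, s) = 50 + y (u(y, s) = (-5 + y) + 55 = 50 + y)
39295 - u(-204, 70 - 1*2) = 39295 - (50 - 204) = 39295 - 1*(-154) = 39295 + 154 = 39449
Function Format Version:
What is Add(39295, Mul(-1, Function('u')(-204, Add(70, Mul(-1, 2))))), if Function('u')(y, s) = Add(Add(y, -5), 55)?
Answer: 39449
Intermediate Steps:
Function('u')(y, s) = Add(50, y) (Function('u')(y, s) = Add(Add(-5, y), 55) = Add(50, y))
Add(39295, Mul(-1, Function('u')(-204, Add(70, Mul(-1, 2))))) = Add(39295, Mul(-1, Add(50, -204))) = Add(39295, Mul(-1, -154)) = Add(39295, 154) = 39449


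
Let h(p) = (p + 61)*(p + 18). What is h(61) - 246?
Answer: 9392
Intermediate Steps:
h(p) = (18 + p)*(61 + p) (h(p) = (61 + p)*(18 + p) = (18 + p)*(61 + p))
h(61) - 246 = (1098 + 61² + 79*61) - 246 = (1098 + 3721 + 4819) - 246 = 9638 - 246 = 9392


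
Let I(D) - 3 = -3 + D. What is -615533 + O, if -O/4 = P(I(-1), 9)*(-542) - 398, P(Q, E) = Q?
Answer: -616109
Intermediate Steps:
I(D) = D (I(D) = 3 + (-3 + D) = D)
O = -576 (O = -4*(-1*(-542) - 398) = -4*(542 - 398) = -4*144 = -576)
-615533 + O = -615533 - 576 = -616109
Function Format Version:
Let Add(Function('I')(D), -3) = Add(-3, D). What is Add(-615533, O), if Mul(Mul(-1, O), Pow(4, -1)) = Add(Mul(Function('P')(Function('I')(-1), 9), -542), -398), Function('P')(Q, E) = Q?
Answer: -616109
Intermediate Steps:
Function('I')(D) = D (Function('I')(D) = Add(3, Add(-3, D)) = D)
O = -576 (O = Mul(-4, Add(Mul(-1, -542), -398)) = Mul(-4, Add(542, -398)) = Mul(-4, 144) = -576)
Add(-615533, O) = Add(-615533, -576) = -616109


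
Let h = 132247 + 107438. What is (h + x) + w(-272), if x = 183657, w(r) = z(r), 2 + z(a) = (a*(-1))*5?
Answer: 424700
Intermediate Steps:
z(a) = -2 - 5*a (z(a) = -2 + (a*(-1))*5 = -2 - a*5 = -2 - 5*a)
w(r) = -2 - 5*r
h = 239685
(h + x) + w(-272) = (239685 + 183657) + (-2 - 5*(-272)) = 423342 + (-2 + 1360) = 423342 + 1358 = 424700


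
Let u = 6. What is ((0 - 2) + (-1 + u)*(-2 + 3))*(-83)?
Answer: -249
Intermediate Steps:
((0 - 2) + (-1 + u)*(-2 + 3))*(-83) = ((0 - 2) + (-1 + 6)*(-2 + 3))*(-83) = (-2 + 5*1)*(-83) = (-2 + 5)*(-83) = 3*(-83) = -249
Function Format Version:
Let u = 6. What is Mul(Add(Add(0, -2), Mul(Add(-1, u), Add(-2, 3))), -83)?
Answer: -249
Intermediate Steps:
Mul(Add(Add(0, -2), Mul(Add(-1, u), Add(-2, 3))), -83) = Mul(Add(Add(0, -2), Mul(Add(-1, 6), Add(-2, 3))), -83) = Mul(Add(-2, Mul(5, 1)), -83) = Mul(Add(-2, 5), -83) = Mul(3, -83) = -249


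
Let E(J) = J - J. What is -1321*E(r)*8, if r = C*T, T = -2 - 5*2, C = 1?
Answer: 0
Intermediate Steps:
T = -12 (T = -2 - 10 = -12)
r = -12 (r = 1*(-12) = -12)
E(J) = 0
-1321*E(r)*8 = -0*8 = -1321*0 = 0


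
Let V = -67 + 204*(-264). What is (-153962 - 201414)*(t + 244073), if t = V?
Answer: -67574746400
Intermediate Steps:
V = -53923 (V = -67 - 53856 = -53923)
t = -53923
(-153962 - 201414)*(t + 244073) = (-153962 - 201414)*(-53923 + 244073) = -355376*190150 = -67574746400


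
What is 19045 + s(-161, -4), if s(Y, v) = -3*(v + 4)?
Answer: 19045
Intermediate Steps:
s(Y, v) = -12 - 3*v (s(Y, v) = -3*(4 + v) = -12 - 3*v)
19045 + s(-161, -4) = 19045 + (-12 - 3*(-4)) = 19045 + (-12 + 12) = 19045 + 0 = 19045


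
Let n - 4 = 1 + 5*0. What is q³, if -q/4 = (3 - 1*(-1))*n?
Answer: -512000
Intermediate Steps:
n = 5 (n = 4 + (1 + 5*0) = 4 + (1 + 0) = 4 + 1 = 5)
q = -80 (q = -4*(3 - 1*(-1))*5 = -4*(3 + 1)*5 = -16*5 = -4*20 = -80)
q³ = (-80)³ = -512000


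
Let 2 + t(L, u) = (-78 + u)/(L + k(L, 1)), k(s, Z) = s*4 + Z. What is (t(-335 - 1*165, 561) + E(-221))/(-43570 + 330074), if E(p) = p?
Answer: -3320/4261747 ≈ -0.00077902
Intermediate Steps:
k(s, Z) = Z + 4*s (k(s, Z) = 4*s + Z = Z + 4*s)
t(L, u) = -2 + (-78 + u)/(1 + 5*L) (t(L, u) = -2 + (-78 + u)/(L + (1 + 4*L)) = -2 + (-78 + u)/(1 + 5*L))
(t(-335 - 1*165, 561) + E(-221))/(-43570 + 330074) = ((-80 + 561 - 10*(-335 - 1*165))/(1 + 5*(-335 - 1*165)) - 221)/(-43570 + 330074) = ((-80 + 561 - 10*(-335 - 165))/(1 + 5*(-335 - 165)) - 221)/286504 = ((-80 + 561 - 10*(-500))/(1 + 5*(-500)) - 221)*(1/286504) = ((-80 + 561 + 5000)/(1 - 2500) - 221)*(1/286504) = (5481/(-2499) - 221)*(1/286504) = (-1/2499*5481 - 221)*(1/286504) = (-261/119 - 221)*(1/286504) = -26560/119*1/286504 = -3320/4261747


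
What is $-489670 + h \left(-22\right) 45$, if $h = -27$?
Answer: $-462940$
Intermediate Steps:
$-489670 + h \left(-22\right) 45 = -489670 + \left(-27\right) \left(-22\right) 45 = -489670 + 594 \cdot 45 = -489670 + 26730 = -462940$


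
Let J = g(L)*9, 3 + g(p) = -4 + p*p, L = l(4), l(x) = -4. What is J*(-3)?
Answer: -243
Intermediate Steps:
L = -4
g(p) = -7 + p**2 (g(p) = -3 + (-4 + p*p) = -3 + (-4 + p**2) = -7 + p**2)
J = 81 (J = (-7 + (-4)**2)*9 = (-7 + 16)*9 = 9*9 = 81)
J*(-3) = 81*(-3) = -243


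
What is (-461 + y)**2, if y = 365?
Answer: 9216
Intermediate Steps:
(-461 + y)**2 = (-461 + 365)**2 = (-96)**2 = 9216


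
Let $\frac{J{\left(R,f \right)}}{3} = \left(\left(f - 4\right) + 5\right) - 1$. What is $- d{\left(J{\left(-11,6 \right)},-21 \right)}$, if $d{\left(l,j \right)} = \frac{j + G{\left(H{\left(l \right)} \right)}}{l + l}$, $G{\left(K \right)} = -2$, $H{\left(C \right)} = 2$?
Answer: $\frac{23}{36} \approx 0.63889$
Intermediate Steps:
$J{\left(R,f \right)} = 3 f$ ($J{\left(R,f \right)} = 3 \left(\left(\left(f - 4\right) + 5\right) - 1\right) = 3 \left(\left(\left(-4 + f\right) + 5\right) - 1\right) = 3 \left(\left(1 + f\right) - 1\right) = 3 f$)
$d{\left(l,j \right)} = \frac{-2 + j}{2 l}$ ($d{\left(l,j \right)} = \frac{j - 2}{l + l} = \frac{-2 + j}{2 l}$)
$- d{\left(J{\left(-11,6 \right)},-21 \right)} = - \frac{-2 - 21}{2 \cdot 3 \cdot 6} = - \frac{-23}{2 \cdot 18} = \left(-1\right) \left(- \frac{23}{36}\right) = \frac{23}{36}$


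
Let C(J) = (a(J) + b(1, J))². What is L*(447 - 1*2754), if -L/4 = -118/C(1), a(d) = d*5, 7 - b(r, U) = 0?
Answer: -45371/6 ≈ -7561.8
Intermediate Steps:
b(r, U) = 7 (b(r, U) = 7 - 1*0 = 7 + 0 = 7)
a(d) = 5*d
C(J) = (7 + 5*J)² (C(J) = (5*J + 7)² = (7 + 5*J)²)
L = 59/18 (L = -(-472)/((7 + 5*1)²) = -(-472)/((7 + 5)²) = -(-472)/(12²) = -(-472)/144 = -4*(-59/72) = 59/18 ≈ 3.2778)
L*(447 - 1*2754) = 59*(447 - 1*2754)/18 = 59*(447 - 2754)/18 = (59/18)*(-2307) = -45371/6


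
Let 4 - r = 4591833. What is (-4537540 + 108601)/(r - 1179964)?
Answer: 1476313/1923931 ≈ 0.76734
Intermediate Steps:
r = -4591829 (r = 4 - 1*4591833 = 4 - 4591833 = -4591829)
(-4537540 + 108601)/(r - 1179964) = (-4537540 + 108601)/(-4591829 - 1179964) = -4428939/(-5771793) = -4428939*(-1/5771793) = 1476313/1923931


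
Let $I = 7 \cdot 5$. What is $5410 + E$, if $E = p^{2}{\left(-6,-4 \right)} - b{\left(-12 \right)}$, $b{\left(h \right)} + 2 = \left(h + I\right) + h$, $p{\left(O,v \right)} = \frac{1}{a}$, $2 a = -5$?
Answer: $\frac{135029}{25} \approx 5401.2$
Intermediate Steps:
$a = - \frac{5}{2}$ ($a = \frac{1}{2} \left(-5\right) = - \frac{5}{2} \approx -2.5$)
$I = 35$
$p{\left(O,v \right)} = - \frac{2}{5}$ ($p{\left(O,v \right)} = \frac{1}{- \frac{5}{2}} = - \frac{2}{5}$)
$b{\left(h \right)} = 33 + 2 h$ ($b{\left(h \right)} = -2 + \left(\left(h + 35\right) + h\right) = -2 + \left(\left(35 + h\right) + h\right) = -2 + \left(35 + 2 h\right) = 33 + 2 h$)
$E = - \frac{221}{25}$ ($E = \left(- \frac{2}{5}\right)^{2} - \left(33 + 2 \left(-12\right)\right) = \frac{4}{25} - \left(33 - 24\right) = \frac{4}{25} - 9 = - \frac{221}{25} \approx -8.84$)
$5410 + E = 5410 - \frac{221}{25} = \frac{135029}{25}$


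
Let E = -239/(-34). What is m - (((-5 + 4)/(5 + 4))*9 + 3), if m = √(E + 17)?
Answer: -2 + √27778/34 ≈ 2.9020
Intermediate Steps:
E = 239/34 (E = -239*(-1/34) = 239/34 ≈ 7.0294)
m = √27778/34 (m = √(239/34 + 17) = √(817/34) = √27778/34 ≈ 4.9020)
m - (((-5 + 4)/(5 + 4))*9 + 3) = √27778/34 - (((-5 + 4)/(5 + 4))*9 + 3) = √27778/34 - (-1/9*9 + 3) = √27778/34 - (-1*⅑*9 + 3) = √27778/34 - (-⅑*9 + 3) = √27778/34 - (-1 + 3) = √27778/34 - 1*2 = √27778/34 - 2 = -2 + √27778/34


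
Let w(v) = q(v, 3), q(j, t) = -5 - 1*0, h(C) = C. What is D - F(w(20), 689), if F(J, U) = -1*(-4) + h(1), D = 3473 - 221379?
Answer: -217911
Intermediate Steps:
q(j, t) = -5 (q(j, t) = -5 + 0 = -5)
w(v) = -5
D = -217906
F(J, U) = 5 (F(J, U) = -1*(-4) + 1 = 4 + 1 = 5)
D - F(w(20), 689) = -217906 - 1*5 = -217906 - 5 = -217911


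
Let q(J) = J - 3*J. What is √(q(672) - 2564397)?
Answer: I*√2565741 ≈ 1601.8*I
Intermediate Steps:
q(J) = -2*J
√(q(672) - 2564397) = √(-2*672 - 2564397) = √(-1344 - 2564397) = √(-2565741) = I*√2565741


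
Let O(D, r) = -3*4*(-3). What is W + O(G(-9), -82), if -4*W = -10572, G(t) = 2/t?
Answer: 2679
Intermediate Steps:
W = 2643 (W = -¼*(-10572) = 2643)
O(D, r) = 36 (O(D, r) = -12*(-3) = 36)
W + O(G(-9), -82) = 2643 + 36 = 2679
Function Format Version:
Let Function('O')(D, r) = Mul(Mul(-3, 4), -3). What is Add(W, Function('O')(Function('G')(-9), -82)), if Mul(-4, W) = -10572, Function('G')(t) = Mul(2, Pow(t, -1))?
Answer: 2679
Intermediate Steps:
W = 2643 (W = Mul(Rational(-1, 4), -10572) = 2643)
Function('O')(D, r) = 36 (Function('O')(D, r) = Mul(-12, -3) = 36)
Add(W, Function('O')(Function('G')(-9), -82)) = Add(2643, 36) = 2679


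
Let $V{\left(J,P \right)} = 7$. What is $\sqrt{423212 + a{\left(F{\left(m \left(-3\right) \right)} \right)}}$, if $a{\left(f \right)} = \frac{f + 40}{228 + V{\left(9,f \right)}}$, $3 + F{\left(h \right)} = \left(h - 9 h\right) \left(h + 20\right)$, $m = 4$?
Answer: $\frac{15 \sqrt{4155035}}{47} \approx 650.55$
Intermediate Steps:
$F{\left(h \right)} = -3 - 8 h \left(20 + h\right)$ ($F{\left(h \right)} = -3 + \left(h - 9 h\right) \left(h + 20\right) = -3 + - 8 h \left(20 + h\right) = -3 - 8 h \left(20 + h\right)$)
$a{\left(f \right)} = \frac{8}{47} + \frac{f}{235}$ ($a{\left(f \right)} = \frac{f + 40}{228 + 7} = \frac{40 + f}{235} = \left(40 + f\right) \frac{1}{235} = \frac{8}{47} + \frac{f}{235}$)
$\sqrt{423212 + a{\left(F{\left(m \left(-3\right) \right)} \right)}} = \sqrt{423212 + \left(\frac{8}{47} + \frac{-3 - 160 \cdot 4 \left(-3\right) - 8 \left(4 \left(-3\right)\right)^{2}}{235}\right)} = \sqrt{423212 + \left(\frac{8}{47} + \frac{-3 - -1920 - 8 \left(-12\right)^{2}}{235}\right)} = \sqrt{423212 + \left(\frac{8}{47} + \frac{-3 + 1920 - 1152}{235}\right)} = \sqrt{423212 + \left(\frac{8}{47} + \frac{1}{235} \cdot 765\right)} = \sqrt{423212 + \left(\frac{8}{47} + \frac{153}{47}\right)} = \sqrt{423212 + \frac{161}{47}} = \sqrt{\frac{19891125}{47}} = \frac{15 \sqrt{4155035}}{47}$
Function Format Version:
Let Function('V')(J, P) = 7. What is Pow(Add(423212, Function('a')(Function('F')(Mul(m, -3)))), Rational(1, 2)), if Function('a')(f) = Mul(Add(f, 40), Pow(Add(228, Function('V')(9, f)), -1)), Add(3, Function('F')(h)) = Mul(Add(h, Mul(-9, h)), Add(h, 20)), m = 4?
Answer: Mul(Rational(15, 47), Pow(4155035, Rational(1, 2))) ≈ 650.55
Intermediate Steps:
Function('F')(h) = Add(-3, Mul(-8, h, Add(20, h))) (Function('F')(h) = Add(-3, Mul(Add(h, Mul(-9, h)), Add(h, 20))) = Add(-3, Mul(Mul(-8, h), Add(20, h))) = Add(-3, Mul(-8, h, Add(20, h))))
Function('a')(f) = Add(Rational(8, 47), Mul(Rational(1, 235), f)) (Function('a')(f) = Mul(Add(f, 40), Pow(Add(228, 7), -1)) = Mul(Add(40, f), Pow(235, -1)) = Mul(Add(40, f), Rational(1, 235)) = Add(Rational(8, 47), Mul(Rational(1, 235), f)))
Pow(Add(423212, Function('a')(Function('F')(Mul(m, -3)))), Rational(1, 2)) = Pow(Add(423212, Add(Rational(8, 47), Mul(Rational(1, 235), Add(-3, Mul(-160, Mul(4, -3)), Mul(-8, Pow(Mul(4, -3), 2)))))), Rational(1, 2)) = Pow(Add(423212, Add(Rational(8, 47), Mul(Rational(1, 235), Add(-3, Mul(-160, -12), Mul(-8, Pow(-12, 2)))))), Rational(1, 2)) = Pow(Add(423212, Add(Rational(8, 47), Mul(Rational(1, 235), Add(-3, 1920, Mul(-8, 144))))), Rational(1, 2)) = Pow(Add(423212, Add(Rational(8, 47), Mul(Rational(1, 235), Add(-3, 1920, -1152)))), Rational(1, 2)) = Pow(Add(423212, Add(Rational(8, 47), Mul(Rational(1, 235), 765))), Rational(1, 2)) = Pow(Add(423212, Add(Rational(8, 47), Rational(153, 47))), Rational(1, 2)) = Pow(Add(423212, Rational(161, 47)), Rational(1, 2)) = Pow(Rational(19891125, 47), Rational(1, 2)) = Mul(Rational(15, 47), Pow(4155035, Rational(1, 2)))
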